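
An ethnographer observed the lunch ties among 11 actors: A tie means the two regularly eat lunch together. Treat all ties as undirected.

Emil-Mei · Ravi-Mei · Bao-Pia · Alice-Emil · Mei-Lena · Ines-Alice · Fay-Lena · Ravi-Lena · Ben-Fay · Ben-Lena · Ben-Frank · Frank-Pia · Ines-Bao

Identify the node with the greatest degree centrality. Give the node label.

Lena

Degrees — Alice:2, Bao:2, Ben:3, Emil:2, Fay:2, Frank:2, Ines:2, Lena:4, Mei:3, Pia:2, Ravi:2.
The maximum is 4, attained only by Lena.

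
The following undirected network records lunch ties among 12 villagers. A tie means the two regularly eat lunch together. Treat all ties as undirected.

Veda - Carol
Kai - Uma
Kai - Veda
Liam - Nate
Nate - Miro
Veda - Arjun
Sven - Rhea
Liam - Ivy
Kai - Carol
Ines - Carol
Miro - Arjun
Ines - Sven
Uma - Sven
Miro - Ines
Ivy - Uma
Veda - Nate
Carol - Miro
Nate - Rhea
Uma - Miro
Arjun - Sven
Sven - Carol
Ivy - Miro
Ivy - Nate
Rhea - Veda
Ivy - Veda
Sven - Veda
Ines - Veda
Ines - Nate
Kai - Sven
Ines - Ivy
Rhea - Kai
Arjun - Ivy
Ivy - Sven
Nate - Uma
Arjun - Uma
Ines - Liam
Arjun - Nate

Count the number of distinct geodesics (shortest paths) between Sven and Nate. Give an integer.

The shortest distance is 2. The length-2 paths are: Sven–Ivy–Nate; Sven–Arjun–Nate; Sven–Veda–Nate; Sven–Ines–Nate; Sven–Rhea–Nate; Sven–Uma–Nate.
That gives 6 distinct shortest paths.

6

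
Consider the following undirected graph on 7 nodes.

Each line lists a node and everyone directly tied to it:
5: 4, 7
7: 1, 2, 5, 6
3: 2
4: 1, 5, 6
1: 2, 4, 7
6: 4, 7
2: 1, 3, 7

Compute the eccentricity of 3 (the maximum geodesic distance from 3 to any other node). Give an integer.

Distances from 3: 1:2, 2:1, 4:3, 5:3, 6:3, 7:2.
The largest is 3 (to 4, 6, and 5), so the eccentricity of 3 is 3.

3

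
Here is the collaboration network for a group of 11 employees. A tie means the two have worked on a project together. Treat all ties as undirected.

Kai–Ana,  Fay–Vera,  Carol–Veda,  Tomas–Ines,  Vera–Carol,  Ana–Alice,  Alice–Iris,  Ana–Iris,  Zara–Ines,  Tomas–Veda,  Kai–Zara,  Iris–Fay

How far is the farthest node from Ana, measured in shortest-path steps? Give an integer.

5

Distances from Ana: Alice:1, Carol:4, Fay:2, Ines:3, Iris:1, Kai:1, Tomas:4, Veda:5, Vera:3, Zara:2.
The largest is 5 (to Veda), so the eccentricity of Ana is 5.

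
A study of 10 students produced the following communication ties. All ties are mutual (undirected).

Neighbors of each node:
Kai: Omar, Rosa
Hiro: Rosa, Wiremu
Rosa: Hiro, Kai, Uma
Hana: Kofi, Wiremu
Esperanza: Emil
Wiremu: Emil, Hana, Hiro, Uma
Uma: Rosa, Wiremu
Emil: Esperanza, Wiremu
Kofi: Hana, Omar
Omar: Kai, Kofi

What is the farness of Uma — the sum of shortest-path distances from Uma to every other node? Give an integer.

Distances from Uma: Emil:2, Esperanza:3, Hana:2, Hiro:2, Kai:2, Kofi:3, Omar:3, Rosa:1, Wiremu:1.
Sum = 2 + 3 + 2 + 2 + 2 + 3 + 3 + 1 + 1 = 19.

19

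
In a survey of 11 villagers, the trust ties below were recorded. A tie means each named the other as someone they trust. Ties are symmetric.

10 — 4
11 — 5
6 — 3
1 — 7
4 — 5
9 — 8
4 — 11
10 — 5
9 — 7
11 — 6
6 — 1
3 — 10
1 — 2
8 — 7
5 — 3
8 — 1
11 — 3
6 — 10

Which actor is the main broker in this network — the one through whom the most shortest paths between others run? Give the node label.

1

Unnormalized betweenness of each node: 1:27, 2:0, 3:9/4, 4:1/4, 5:7/12, 6:101/4, 7:4, 8:4, 9:0, 10:16/3, 11:16/3.
1 has the largest value, 27, making it the main broker — the node through which the most shortest paths run.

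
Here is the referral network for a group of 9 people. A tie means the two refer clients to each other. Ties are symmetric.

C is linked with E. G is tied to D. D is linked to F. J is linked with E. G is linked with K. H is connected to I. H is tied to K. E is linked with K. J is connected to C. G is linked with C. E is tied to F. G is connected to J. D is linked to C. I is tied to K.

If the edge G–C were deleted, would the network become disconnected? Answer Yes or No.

Even without that edge, G still reaches C via G – D – C, so the network stays connected. Not a bridge.

No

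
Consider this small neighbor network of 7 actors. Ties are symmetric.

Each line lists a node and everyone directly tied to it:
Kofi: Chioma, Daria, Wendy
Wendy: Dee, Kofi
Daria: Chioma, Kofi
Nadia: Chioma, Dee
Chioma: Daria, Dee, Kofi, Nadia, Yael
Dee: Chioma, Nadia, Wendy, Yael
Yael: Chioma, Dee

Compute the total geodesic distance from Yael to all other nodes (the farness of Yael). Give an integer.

10

Distances from Yael: Chioma:1, Daria:2, Dee:1, Kofi:2, Nadia:2, Wendy:2.
Sum = 1 + 2 + 1 + 2 + 2 + 2 = 10.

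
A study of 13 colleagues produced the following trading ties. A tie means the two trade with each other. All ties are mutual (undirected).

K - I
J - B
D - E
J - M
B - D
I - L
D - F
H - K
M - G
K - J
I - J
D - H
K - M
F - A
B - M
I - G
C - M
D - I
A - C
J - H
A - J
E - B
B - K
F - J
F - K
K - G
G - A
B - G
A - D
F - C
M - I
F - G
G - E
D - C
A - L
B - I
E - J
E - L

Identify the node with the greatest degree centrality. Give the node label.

J

Degrees — A:6, B:7, C:4, D:7, E:5, F:6, G:7, H:3, I:7, J:8, K:7, L:3, M:6.
The maximum is 8, attained only by J.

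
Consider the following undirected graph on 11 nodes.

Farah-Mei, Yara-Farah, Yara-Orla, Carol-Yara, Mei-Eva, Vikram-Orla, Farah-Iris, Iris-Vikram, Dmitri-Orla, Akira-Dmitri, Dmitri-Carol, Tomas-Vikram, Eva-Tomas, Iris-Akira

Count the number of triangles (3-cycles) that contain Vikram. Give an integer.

Vikram's neighbors are Iris, Orla, and Tomas, but none of them are tied to each other, so no triangle contains Vikram.

0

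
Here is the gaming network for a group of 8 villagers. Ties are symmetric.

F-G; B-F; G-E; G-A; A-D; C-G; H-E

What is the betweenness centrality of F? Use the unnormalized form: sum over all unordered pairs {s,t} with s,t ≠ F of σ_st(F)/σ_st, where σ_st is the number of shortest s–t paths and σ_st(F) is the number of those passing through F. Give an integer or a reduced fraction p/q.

Pairs whose geodesics pass through F — A–B: 1; C–B: 1; B–G: 1; B–H: 1; B–E: 1; B–D: 1.
All other pairs contribute 0.
Summing the contributions gives betweenness(F) = 6.

6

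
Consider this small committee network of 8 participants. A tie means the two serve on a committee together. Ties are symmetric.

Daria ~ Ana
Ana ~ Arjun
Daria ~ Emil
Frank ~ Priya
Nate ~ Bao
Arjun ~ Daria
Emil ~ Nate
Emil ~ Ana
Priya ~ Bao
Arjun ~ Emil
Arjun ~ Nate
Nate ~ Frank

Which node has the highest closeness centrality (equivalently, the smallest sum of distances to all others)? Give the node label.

Nate

Farness (sum of distances to all others) for each node — Ana:15, Arjun:11, Bao:14, Daria:15, Emil:11, Frank:14, Nate:10, Priya:18.
The smallest farness is 10, for Nate, so Nate has the highest closeness.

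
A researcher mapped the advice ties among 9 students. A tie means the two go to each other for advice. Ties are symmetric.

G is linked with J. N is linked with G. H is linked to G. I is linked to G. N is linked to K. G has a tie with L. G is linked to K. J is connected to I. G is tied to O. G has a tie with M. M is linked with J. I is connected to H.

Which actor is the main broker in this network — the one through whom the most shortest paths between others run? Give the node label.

G

Unnormalized betweenness of each node: G:23, H:0, I:1/2, J:1/2, K:0, L:0, M:0, N:0, O:0.
G has the largest value, 23, making it the main broker — the node through which the most shortest paths run.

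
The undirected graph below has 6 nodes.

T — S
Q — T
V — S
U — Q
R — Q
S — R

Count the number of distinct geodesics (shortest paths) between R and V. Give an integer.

The shortest distance is 2, and the only length-2 path is R–S–V. So there is exactly 1 shortest path.

1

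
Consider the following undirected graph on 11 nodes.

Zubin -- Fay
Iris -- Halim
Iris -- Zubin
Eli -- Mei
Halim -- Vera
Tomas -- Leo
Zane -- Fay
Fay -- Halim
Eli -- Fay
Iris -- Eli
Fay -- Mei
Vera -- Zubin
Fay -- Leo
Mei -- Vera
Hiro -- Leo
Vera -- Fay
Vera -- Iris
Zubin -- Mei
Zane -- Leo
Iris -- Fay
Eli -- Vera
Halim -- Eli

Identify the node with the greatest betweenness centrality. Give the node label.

Unnormalized betweenness of each node: Eli:7/12, Fay:151/6, Halim:0, Hiro:0, Iris:7/12, Leo:17, Mei:1/4, Tomas:0, Vera:7/6, Zane:0, Zubin:1/4.
Fay has the largest value, 151/6, making it the main broker — the node through which the most shortest paths run.

Fay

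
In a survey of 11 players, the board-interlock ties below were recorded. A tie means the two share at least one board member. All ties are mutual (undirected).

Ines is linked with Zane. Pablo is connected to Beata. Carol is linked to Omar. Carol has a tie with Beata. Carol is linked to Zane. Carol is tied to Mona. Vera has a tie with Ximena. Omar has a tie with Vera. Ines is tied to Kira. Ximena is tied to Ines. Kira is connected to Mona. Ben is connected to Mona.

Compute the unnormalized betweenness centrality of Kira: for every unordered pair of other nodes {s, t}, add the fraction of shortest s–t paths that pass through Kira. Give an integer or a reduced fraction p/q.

4

Pairs whose geodesics pass through Kira — Mona–Ximena: 1; Mona–Ines: 1; Ben–Ximena: 1; Ben–Ines: 1.
All other pairs contribute 0.
Summing the contributions gives betweenness(Kira) = 4.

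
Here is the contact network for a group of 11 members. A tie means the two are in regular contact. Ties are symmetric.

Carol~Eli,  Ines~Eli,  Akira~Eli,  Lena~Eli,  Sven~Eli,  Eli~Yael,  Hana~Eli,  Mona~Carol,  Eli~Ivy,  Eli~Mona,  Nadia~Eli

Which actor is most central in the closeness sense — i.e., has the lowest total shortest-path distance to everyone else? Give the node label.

Farness (sum of distances to all others) for each node — Akira:19, Carol:18, Eli:10, Hana:19, Ines:19, Ivy:19, Lena:19, Mona:18, Nadia:19, Sven:19, Yael:19.
The smallest farness is 10, for Eli, so Eli has the highest closeness.

Eli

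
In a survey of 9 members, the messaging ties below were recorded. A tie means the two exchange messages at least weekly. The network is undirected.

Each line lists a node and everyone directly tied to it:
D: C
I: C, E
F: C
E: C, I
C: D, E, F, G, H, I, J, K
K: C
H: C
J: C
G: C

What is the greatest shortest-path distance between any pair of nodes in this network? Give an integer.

2

Eccentricity of each node (its greatest distance to any other): C:1, D:2, E:2, F:2, G:2, H:2, I:2, J:2, K:2.
The maximum eccentricity is 2, realized for instance by the pair F–I via F – C – I. So the diameter is 2.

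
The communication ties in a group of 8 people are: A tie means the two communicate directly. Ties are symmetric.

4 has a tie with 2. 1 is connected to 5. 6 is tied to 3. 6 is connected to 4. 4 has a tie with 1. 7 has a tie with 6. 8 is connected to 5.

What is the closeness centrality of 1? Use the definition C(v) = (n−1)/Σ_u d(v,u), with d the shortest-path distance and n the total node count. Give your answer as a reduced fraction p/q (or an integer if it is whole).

1/2

Distances from 1: 2:2, 3:3, 4:1, 5:1, 6:2, 7:3, 8:2. Sum = 14.
n = 8, so closeness = 7/14 = 1/2.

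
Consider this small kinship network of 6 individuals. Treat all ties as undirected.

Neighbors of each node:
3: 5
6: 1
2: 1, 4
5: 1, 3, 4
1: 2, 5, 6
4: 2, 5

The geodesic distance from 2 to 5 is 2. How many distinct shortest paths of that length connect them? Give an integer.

2

The shortest distance is 2. The length-2 paths are: 2–1–5; 2–4–5.
That gives 2 distinct shortest paths.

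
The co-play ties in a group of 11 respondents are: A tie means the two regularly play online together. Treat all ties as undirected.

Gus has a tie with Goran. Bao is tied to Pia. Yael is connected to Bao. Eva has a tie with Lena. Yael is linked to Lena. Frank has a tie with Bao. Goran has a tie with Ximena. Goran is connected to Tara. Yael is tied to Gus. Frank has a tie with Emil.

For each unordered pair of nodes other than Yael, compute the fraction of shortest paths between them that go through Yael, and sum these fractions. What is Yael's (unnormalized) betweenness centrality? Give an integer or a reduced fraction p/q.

32

Pairs whose geodesics pass through Yael — Goran–Eva: 1; Goran–Pia: 1; Goran–Frank: 1; Goran–Emil: 1; Goran–Bao: 1; Goran–Lena: 1; Ximena–Eva: 1; Ximena–Pia: 1; Ximena–Frank: 1; Ximena–Emil: 1; Ximena–Bao: 1; Ximena–Lena: 1; Eva–Pia: 1; Eva–Frank: 1 … (+18 more pairs).
All other pairs contribute 0.
Summing the contributions gives betweenness(Yael) = 32.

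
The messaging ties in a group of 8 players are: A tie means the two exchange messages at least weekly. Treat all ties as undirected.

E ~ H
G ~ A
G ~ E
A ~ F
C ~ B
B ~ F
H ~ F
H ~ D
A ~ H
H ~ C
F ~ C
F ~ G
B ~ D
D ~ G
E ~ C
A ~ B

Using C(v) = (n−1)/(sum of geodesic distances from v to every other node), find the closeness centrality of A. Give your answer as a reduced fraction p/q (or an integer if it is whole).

7/10

Distances from A: B:1, C:2, D:2, E:2, F:1, G:1, H:1. Sum = 10.
n = 8, so closeness = 7/10.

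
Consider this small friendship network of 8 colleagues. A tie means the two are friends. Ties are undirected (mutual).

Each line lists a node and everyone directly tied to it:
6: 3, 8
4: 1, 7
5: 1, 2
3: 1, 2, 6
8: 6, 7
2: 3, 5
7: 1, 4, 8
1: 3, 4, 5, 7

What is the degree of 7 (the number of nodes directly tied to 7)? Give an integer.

7 is directly tied to 1, 4, and 8. That is 3 neighbors, so the degree of 7 is 3.

3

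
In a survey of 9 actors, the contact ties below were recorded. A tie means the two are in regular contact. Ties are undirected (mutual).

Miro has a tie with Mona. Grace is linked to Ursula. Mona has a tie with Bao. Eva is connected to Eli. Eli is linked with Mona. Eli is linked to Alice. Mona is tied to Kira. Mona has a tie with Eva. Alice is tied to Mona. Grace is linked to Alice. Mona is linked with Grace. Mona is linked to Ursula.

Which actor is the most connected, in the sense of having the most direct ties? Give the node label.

Degrees — Alice:3, Bao:1, Eli:3, Eva:2, Grace:3, Kira:1, Miro:1, Mona:8, Ursula:2.
The maximum is 8, attained only by Mona.

Mona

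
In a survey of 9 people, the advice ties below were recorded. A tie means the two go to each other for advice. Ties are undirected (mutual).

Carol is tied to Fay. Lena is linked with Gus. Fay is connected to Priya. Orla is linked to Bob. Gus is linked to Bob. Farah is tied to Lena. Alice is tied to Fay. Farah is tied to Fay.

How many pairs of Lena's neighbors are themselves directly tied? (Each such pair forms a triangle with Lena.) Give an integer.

0

Lena's neighbors are Farah and Gus, but none of them are tied to each other, so no triangle contains Lena.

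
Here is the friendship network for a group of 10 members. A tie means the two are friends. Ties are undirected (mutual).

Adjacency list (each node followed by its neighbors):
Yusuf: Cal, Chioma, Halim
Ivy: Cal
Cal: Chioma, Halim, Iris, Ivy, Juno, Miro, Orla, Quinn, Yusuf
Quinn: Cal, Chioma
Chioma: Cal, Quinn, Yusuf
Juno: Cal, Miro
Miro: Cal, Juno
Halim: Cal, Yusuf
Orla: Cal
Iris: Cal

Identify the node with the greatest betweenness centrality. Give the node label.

Cal

Unnormalized betweenness of each node: Cal:31, Chioma:1/2, Halim:0, Iris:0, Ivy:0, Juno:0, Miro:0, Orla:0, Quinn:0, Yusuf:1/2.
Cal has the largest value, 31, making it the main broker — the node through which the most shortest paths run.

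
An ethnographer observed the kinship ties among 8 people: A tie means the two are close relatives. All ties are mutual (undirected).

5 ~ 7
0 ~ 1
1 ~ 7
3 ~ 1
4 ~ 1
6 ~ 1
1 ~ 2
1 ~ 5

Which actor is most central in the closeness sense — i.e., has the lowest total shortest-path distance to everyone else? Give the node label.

1

Farness (sum of distances to all others) for each node — 0:13, 1:7, 2:13, 3:13, 4:13, 5:12, 6:13, 7:12.
The smallest farness is 7, for 1, so 1 has the highest closeness.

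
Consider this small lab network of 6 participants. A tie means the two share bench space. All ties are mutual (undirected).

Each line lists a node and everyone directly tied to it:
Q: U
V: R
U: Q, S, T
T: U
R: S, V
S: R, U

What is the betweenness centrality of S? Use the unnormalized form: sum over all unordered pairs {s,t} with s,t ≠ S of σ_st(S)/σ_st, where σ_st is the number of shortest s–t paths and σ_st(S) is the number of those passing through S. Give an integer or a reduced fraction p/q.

Pairs whose geodesics pass through S — U–V: 1; U–R: 1; Q–V: 1; Q–R: 1; V–T: 1; R–T: 1.
All other pairs contribute 0.
Summing the contributions gives betweenness(S) = 6.

6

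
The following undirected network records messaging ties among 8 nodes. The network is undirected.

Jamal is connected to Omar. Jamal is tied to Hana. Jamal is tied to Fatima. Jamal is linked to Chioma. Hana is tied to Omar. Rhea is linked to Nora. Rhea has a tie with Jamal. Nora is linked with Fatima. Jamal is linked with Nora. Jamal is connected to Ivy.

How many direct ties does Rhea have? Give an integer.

2

Rhea is directly tied to Jamal and Nora. That is 2 neighbors, so the degree of Rhea is 2.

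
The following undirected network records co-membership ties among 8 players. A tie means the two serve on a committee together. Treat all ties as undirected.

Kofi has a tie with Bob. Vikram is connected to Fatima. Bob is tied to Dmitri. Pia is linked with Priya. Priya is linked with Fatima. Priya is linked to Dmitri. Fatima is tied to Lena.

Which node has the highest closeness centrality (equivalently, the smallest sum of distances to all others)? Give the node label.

Farness (sum of distances to all others) for each node — Bob:18, Dmitri:14, Fatima:14, Kofi:24, Lena:20, Pia:18, Priya:12, Vikram:20.
The smallest farness is 12, for Priya, so Priya has the highest closeness.

Priya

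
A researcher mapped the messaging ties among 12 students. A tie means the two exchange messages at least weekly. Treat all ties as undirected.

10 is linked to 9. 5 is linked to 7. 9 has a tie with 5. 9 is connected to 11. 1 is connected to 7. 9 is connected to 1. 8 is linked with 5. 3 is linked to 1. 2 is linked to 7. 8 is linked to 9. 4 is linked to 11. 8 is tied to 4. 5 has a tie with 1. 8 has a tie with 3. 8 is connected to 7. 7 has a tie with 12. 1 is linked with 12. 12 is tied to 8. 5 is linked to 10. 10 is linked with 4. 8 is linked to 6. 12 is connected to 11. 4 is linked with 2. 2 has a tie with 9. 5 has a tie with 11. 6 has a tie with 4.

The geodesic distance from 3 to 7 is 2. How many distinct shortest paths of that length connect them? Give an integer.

The shortest distance is 2. The length-2 paths are: 3–8–7; 3–1–7.
That gives 2 distinct shortest paths.

2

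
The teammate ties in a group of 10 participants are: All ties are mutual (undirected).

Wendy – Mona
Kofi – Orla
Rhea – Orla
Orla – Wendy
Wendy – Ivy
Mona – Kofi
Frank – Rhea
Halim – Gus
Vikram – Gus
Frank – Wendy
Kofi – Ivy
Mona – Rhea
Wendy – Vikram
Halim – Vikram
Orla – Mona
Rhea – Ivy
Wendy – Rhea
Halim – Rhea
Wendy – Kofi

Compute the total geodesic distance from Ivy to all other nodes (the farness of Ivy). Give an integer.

16

Distances from Ivy: Frank:2, Gus:3, Halim:2, Kofi:1, Mona:2, Orla:2, Rhea:1, Vikram:2, Wendy:1.
Sum = 2 + 3 + 2 + 1 + 2 + 2 + 1 + 2 + 1 = 16.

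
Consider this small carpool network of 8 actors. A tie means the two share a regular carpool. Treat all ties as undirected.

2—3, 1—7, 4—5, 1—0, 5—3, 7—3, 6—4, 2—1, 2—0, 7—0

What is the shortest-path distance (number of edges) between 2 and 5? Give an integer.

2

One shortest route is 2 – 3 – 5, which uses 2 edges, and 2 and 5 are not directly tied, so nothing shorter exists. So d(2,5) = 2.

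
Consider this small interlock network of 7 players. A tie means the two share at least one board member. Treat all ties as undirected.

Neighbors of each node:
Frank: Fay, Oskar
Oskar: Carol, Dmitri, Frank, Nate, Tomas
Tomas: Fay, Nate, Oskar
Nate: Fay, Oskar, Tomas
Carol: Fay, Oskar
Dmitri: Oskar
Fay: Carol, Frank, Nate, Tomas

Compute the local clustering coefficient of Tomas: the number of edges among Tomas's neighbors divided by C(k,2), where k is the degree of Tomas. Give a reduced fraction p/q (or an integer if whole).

Tomas's neighbors: Fay, Nate, and Oskar (k = 3).
Possible neighbor pairs: C(3,2) = 3. Edges among them: Fay–Nate, Nate–Oskar → e = 2.
Clustering(Tomas) = 2/3.

2/3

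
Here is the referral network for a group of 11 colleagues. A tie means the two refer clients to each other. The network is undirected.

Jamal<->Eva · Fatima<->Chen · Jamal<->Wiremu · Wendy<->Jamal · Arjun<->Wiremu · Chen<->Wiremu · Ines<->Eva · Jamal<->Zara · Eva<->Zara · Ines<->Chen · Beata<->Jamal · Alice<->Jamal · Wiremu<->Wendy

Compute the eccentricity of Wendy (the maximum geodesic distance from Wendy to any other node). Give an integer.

3

Distances from Wendy: Alice:2, Arjun:2, Beata:2, Chen:2, Eva:2, Fatima:3, Ines:3, Jamal:1, Wiremu:1, Zara:2.
The largest is 3 (to Fatima and Ines), so the eccentricity of Wendy is 3.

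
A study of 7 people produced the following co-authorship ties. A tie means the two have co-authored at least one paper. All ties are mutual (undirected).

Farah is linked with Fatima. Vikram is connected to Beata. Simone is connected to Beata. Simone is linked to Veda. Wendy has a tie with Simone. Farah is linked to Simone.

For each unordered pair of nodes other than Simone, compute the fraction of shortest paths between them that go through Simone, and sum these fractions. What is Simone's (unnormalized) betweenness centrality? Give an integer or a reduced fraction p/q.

13

Pairs whose geodesics pass through Simone — Veda–Fatima: 1; Veda–Farah: 1; Veda–Wendy: 1; Veda–Vikram: 1; Veda–Beata: 1; Fatima–Wendy: 1; Fatima–Vikram: 1; Fatima–Beata: 1; Farah–Wendy: 1; Farah–Vikram: 1; Farah–Beata: 1; Wendy–Vikram: 1; Wendy–Beata: 1.
All other pairs contribute 0.
Summing the contributions gives betweenness(Simone) = 13.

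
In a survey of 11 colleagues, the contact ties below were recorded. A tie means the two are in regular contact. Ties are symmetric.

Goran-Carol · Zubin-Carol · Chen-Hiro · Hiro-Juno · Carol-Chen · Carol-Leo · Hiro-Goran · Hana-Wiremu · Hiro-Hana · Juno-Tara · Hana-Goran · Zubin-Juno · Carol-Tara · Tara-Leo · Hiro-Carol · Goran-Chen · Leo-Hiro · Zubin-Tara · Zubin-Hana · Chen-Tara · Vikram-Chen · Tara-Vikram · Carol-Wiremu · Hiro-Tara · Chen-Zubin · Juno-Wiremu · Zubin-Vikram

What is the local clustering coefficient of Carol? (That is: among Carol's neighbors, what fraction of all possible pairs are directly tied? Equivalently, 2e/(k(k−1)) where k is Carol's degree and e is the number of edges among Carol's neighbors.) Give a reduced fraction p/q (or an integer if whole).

Carol's neighbors: Chen, Goran, Hiro, Leo, Tara, Wiremu, and Zubin (k = 7).
Possible neighbor pairs: C(7,2) = 21. Edges among them: Chen–Goran, Chen–Hiro, Chen–Tara, Chen–Zubin, Goran–Hiro, Hiro–Leo, Hiro–Tara, Leo–Tara, Tara–Zubin → e = 9.
Clustering(Carol) = 9/21 = 3/7.

3/7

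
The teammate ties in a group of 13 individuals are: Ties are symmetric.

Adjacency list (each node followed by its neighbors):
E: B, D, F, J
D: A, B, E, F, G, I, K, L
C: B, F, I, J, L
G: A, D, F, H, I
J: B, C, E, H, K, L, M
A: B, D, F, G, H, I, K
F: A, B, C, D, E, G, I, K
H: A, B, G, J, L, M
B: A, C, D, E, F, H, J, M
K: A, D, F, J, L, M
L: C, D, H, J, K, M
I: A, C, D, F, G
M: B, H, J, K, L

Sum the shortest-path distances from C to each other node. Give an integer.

19

Distances from C: A:2, B:1, D:2, E:2, F:1, G:2, H:2, I:1, J:1, K:2, L:1, M:2.
Sum = 2 + 1 + 2 + 2 + 1 + 2 + 2 + 1 + 1 + 2 + 1 + 2 = 19.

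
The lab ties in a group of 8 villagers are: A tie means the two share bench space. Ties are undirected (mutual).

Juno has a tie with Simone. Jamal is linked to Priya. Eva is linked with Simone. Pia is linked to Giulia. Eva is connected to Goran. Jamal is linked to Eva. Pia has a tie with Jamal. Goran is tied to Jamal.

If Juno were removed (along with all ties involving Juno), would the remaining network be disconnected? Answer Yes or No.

Even without Juno, every remaining node can still reach every other (the residual graph is connected), so Juno is not a cut vertex.

No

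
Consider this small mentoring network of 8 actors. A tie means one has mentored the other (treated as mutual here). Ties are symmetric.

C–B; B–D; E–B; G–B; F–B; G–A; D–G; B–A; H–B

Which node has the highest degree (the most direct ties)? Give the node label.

B

Degrees — A:2, B:7, C:1, D:2, E:1, F:1, G:3, H:1.
The maximum is 7, attained only by B.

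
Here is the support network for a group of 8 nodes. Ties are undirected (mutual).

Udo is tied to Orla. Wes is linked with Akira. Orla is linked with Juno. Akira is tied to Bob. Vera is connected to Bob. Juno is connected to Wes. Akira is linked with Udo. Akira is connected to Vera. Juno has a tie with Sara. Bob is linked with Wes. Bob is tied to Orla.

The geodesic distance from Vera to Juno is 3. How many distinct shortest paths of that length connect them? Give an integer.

The shortest distance is 3. The length-3 paths are: Vera–Bob–Wes–Juno; Vera–Akira–Wes–Juno; Vera–Bob–Orla–Juno.
That gives 3 distinct shortest paths.

3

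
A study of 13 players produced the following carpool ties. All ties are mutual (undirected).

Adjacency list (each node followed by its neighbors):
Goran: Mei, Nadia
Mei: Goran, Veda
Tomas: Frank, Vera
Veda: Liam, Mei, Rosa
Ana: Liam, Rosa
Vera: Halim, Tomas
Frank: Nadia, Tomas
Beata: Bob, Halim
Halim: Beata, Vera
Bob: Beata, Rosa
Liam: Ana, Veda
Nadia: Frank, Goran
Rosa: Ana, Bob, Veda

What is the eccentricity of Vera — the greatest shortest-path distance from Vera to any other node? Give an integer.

6

Distances from Vera: Ana:5, Beata:2, Bob:3, Frank:2, Goran:4, Halim:1, Liam:6, Mei:5, Nadia:3, Rosa:4, Tomas:1, Veda:5.
The largest is 6 (to Liam), so the eccentricity of Vera is 6.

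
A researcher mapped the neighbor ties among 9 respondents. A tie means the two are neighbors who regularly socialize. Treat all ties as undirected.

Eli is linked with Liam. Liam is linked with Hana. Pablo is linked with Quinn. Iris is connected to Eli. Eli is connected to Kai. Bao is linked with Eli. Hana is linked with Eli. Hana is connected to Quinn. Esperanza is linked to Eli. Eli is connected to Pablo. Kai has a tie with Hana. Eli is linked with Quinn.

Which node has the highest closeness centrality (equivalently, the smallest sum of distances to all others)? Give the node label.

Farness (sum of distances to all others) for each node — Bao:15, Eli:8, Esperanza:15, Hana:12, Iris:15, Kai:14, Liam:14, Pablo:14, Quinn:13.
The smallest farness is 8, for Eli, so Eli has the highest closeness.

Eli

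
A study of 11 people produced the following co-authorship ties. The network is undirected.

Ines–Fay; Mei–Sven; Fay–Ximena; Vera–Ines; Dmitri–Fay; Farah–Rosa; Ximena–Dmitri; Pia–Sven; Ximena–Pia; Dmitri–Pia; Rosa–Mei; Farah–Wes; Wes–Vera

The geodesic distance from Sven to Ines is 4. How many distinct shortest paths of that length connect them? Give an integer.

2

The shortest distance is 4. The length-4 paths are: Sven–Pia–Dmitri–Fay–Ines; Sven–Pia–Ximena–Fay–Ines.
That gives 2 distinct shortest paths.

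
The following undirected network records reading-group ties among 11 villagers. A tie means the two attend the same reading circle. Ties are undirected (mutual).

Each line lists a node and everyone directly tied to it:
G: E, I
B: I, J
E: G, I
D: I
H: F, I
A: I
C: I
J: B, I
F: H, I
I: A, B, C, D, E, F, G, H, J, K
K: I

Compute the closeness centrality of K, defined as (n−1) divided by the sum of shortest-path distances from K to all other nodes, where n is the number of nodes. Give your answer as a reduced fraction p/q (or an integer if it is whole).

Distances from K: A:2, B:2, C:2, D:2, E:2, F:2, G:2, H:2, I:1, J:2. Sum = 19.
n = 11, so closeness = 10/19.

10/19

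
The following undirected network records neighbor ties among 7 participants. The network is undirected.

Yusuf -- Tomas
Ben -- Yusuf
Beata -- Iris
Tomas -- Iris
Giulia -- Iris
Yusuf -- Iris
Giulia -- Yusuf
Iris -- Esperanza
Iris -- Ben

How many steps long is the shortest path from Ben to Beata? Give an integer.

One shortest route is Ben – Iris – Beata, which uses 2 edges, and Ben and Beata are not directly tied, so nothing shorter exists. So d(Ben,Beata) = 2.

2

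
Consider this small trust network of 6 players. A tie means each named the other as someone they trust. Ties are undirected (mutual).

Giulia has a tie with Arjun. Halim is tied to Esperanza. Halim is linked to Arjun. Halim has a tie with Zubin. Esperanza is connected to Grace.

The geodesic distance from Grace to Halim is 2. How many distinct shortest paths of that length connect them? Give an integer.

1

The shortest distance is 2, and the only length-2 path is Grace–Esperanza–Halim. So there is exactly 1 shortest path.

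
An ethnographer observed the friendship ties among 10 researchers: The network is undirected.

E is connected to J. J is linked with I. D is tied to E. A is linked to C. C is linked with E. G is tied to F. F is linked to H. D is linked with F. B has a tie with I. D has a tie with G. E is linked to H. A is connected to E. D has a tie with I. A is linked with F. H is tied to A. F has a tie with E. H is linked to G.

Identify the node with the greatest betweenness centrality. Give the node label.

E

Unnormalized betweenness of each node: A:7/5, B:0, C:0, D:148/15, E:781/60, F:209/60, G:5/6, H:89/60, I:35/4, J:19/6.
E has the largest value, 781/60, making it the main broker — the node through which the most shortest paths run.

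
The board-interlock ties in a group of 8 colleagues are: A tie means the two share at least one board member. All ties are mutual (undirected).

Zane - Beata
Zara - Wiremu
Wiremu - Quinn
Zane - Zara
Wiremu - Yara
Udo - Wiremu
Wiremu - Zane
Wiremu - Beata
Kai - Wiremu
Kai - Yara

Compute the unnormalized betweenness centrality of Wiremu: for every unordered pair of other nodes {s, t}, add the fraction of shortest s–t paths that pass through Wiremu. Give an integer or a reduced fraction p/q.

Pairs whose geodesics pass through Wiremu — Beata–Zara: 1/2; Beata–Kai: 1; Beata–Quinn: 1; Beata–Yara: 1; Beata–Udo: 1; Zara–Kai: 1; Zara–Quinn: 1; Zara–Yara: 1; Zara–Udo: 1; Zane–Kai: 1; Zane–Quinn: 1; Zane–Yara: 1; Zane–Udo: 1; Kai–Quinn: 1 … (+4 more pairs).
All other pairs contribute 0.
Summing the contributions gives betweenness(Wiremu) = 35/2.

35/2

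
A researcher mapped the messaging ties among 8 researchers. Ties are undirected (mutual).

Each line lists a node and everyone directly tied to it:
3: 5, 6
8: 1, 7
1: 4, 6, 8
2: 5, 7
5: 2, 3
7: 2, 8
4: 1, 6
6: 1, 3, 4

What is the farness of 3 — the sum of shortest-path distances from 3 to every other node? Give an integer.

Distances from 3: 1:2, 2:2, 4:2, 5:1, 6:1, 7:3, 8:3.
Sum = 2 + 2 + 2 + 1 + 1 + 3 + 3 = 14.

14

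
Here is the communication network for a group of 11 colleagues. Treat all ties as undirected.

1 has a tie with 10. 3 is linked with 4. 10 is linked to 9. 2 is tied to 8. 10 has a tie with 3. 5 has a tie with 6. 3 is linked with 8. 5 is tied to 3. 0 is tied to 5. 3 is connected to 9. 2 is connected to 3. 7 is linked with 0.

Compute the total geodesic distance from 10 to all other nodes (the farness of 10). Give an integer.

21

Distances from 10: 0:3, 1:1, 2:2, 3:1, 4:2, 5:2, 6:3, 7:4, 8:2, 9:1.
Sum = 3 + 1 + 2 + 1 + 2 + 2 + 3 + 4 + 2 + 1 = 21.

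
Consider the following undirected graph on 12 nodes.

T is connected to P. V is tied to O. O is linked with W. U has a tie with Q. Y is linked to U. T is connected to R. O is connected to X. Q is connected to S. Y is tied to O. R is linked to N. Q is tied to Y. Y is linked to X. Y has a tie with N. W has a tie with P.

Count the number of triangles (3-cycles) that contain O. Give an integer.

1

O's neighbors: V, W, X, and Y.
Neighbor pairs that are themselves tied: O–X–Y. Each forms one triangle with O, for 1 in total.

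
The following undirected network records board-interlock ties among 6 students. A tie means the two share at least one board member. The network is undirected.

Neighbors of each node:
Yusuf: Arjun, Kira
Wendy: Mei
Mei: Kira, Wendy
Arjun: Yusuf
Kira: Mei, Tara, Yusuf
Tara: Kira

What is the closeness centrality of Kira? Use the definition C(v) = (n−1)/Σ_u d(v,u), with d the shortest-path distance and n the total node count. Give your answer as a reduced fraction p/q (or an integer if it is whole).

Distances from Kira: Arjun:2, Mei:1, Tara:1, Wendy:2, Yusuf:1. Sum = 7.
n = 6, so closeness = 5/7.

5/7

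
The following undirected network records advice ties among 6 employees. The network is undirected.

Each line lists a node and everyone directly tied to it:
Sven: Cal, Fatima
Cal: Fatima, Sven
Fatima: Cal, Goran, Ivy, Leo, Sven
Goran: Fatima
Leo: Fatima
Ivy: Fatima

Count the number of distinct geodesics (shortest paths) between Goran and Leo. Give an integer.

The shortest distance is 2, and the only length-2 path is Goran–Fatima–Leo. So there is exactly 1 shortest path.

1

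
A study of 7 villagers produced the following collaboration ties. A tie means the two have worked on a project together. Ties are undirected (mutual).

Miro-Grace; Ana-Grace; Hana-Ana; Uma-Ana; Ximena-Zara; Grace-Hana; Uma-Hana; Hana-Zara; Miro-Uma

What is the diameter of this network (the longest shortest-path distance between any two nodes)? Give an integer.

4

Eccentricity of each node (its greatest distance to any other): Ana:3, Grace:3, Hana:2, Miro:4, Uma:3, Ximena:4, Zara:3.
The maximum eccentricity is 4, realized for instance by the pair Miro–Ximena via Miro – Grace – Hana – Zara – Ximena. So the diameter is 4.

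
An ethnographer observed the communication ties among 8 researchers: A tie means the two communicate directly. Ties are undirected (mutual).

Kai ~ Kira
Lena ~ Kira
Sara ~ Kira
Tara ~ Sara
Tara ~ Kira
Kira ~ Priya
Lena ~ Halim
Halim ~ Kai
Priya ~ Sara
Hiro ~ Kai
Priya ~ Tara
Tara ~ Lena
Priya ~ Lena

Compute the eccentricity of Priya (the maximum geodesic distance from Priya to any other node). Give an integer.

3

Distances from Priya: Halim:2, Hiro:3, Kai:2, Kira:1, Lena:1, Sara:1, Tara:1.
The largest is 3 (to Hiro), so the eccentricity of Priya is 3.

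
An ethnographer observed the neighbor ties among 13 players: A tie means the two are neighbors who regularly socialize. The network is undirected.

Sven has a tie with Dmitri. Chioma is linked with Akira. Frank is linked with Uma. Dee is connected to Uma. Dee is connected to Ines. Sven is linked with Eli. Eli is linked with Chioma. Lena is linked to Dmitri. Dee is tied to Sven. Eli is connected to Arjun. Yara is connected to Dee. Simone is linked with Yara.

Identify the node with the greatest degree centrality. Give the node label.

Dee

Degrees — Akira:1, Arjun:1, Chioma:2, Dee:4, Dmitri:2, Eli:3, Frank:1, Ines:1, Lena:1, Simone:1, Sven:3, Uma:2, Yara:2.
The maximum is 4, attained only by Dee.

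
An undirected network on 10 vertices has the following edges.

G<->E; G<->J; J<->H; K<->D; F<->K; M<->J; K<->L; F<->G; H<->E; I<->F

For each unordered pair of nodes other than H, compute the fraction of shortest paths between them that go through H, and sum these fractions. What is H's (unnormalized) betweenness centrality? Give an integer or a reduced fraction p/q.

Pairs whose geodesics pass through H — E–M: 1/2; E–J: 1/2.
All other pairs contribute 0.
Summing the contributions gives betweenness(H) = 1.

1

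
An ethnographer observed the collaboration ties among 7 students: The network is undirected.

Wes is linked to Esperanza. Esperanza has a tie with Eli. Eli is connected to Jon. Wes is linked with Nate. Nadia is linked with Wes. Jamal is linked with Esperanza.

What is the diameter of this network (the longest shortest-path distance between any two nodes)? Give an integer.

Eccentricity of each node (its greatest distance to any other): Eli:3, Esperanza:2, Jamal:3, Jon:4, Nadia:4, Nate:4, Wes:3.
The maximum eccentricity is 4, realized for instance by the pair Nate–Jon via Nate – Wes – Esperanza – Eli – Jon. So the diameter is 4.

4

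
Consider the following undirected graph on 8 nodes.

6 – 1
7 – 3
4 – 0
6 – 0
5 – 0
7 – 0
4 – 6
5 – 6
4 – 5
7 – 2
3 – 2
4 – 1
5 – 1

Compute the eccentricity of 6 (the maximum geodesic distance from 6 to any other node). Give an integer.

3

Distances from 6: 0:1, 1:1, 2:3, 3:3, 4:1, 5:1, 7:2.
The largest is 3 (to 3 and 2), so the eccentricity of 6 is 3.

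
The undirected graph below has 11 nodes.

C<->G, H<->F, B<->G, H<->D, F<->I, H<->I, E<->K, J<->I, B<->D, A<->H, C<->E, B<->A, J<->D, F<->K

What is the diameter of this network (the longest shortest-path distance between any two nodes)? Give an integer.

Eccentricity of each node (its greatest distance to any other): A:4, B:4, C:4, D:4, E:4, F:4, G:4, H:4, I:4, J:4, K:4.
The maximum eccentricity is 4, realized for instance by the pair G–I via G – B – A – H – I. So the diameter is 4.

4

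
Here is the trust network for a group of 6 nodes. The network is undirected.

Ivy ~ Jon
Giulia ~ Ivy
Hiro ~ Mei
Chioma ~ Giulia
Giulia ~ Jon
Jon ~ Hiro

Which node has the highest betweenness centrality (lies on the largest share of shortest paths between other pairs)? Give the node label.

Unnormalized betweenness of each node: Chioma:0, Giulia:4, Hiro:4, Ivy:0, Jon:6, Mei:0.
Jon has the largest value, 6, making it the main broker — the node through which the most shortest paths run.

Jon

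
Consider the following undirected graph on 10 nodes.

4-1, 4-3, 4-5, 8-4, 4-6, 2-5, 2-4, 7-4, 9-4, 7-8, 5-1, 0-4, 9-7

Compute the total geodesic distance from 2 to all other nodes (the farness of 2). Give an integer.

Distances from 2: 0:2, 1:2, 3:2, 4:1, 5:1, 6:2, 7:2, 8:2, 9:2.
Sum = 2 + 2 + 2 + 1 + 1 + 2 + 2 + 2 + 2 = 16.

16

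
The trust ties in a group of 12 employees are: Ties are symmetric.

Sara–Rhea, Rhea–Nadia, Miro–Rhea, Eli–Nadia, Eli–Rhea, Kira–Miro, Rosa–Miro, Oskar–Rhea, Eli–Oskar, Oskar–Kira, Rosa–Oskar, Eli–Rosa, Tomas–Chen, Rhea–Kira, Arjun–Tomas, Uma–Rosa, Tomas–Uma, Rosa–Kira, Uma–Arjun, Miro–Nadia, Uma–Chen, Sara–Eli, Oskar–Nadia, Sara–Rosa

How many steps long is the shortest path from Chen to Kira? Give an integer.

3

One shortest route is Chen – Uma – Rosa – Kira, which uses 3 edges, and at distance 2 from Chen we only reach {Arjun, Rosa}, which does not include Kira. So d(Chen,Kira) = 3.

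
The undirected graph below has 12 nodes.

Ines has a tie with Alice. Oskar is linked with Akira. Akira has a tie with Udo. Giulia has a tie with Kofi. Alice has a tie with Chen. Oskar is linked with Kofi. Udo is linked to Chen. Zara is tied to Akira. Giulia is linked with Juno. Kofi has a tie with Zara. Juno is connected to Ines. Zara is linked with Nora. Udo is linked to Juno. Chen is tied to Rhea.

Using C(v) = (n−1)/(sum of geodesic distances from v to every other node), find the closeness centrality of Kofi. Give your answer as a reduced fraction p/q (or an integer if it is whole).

11/28

Distances from Kofi: Akira:2, Alice:4, Chen:4, Giulia:1, Ines:3, Juno:2, Nora:2, Oskar:1, Rhea:5, Udo:3, Zara:1. Sum = 28.
n = 12, so closeness = 11/28.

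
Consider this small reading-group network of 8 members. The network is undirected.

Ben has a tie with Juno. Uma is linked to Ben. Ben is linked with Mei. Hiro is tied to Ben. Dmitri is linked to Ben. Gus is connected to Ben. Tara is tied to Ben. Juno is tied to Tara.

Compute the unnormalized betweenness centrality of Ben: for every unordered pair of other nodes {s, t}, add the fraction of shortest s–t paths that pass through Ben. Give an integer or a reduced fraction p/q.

20

Pairs whose geodesics pass through Ben — Gus–Juno: 1; Gus–Hiro: 1; Gus–Tara: 1; Gus–Uma: 1; Gus–Mei: 1; Gus–Dmitri: 1; Juno–Hiro: 1; Juno–Uma: 1; Juno–Mei: 1; Juno–Dmitri: 1; Hiro–Tara: 1; Hiro–Uma: 1; Hiro–Mei: 1; Hiro–Dmitri: 1 … (+6 more pairs).
All other pairs contribute 0.
Summing the contributions gives betweenness(Ben) = 20.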